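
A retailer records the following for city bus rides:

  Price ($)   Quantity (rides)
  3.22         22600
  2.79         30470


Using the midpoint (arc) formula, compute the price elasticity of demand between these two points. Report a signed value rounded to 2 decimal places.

-2.07

%ΔQ = (30470 − 22600) / [(22600 + 30470)/2] = 7870/26535 = 0.296589…
%ΔP = (2.79 − 3.22) / [(3.22 + 2.79)/2] = -0.43/3.005 = -0.143094…
Arc Ed = %ΔQ / %ΔP = (7870/26535) / (-0.43/3.005) = -2.0726…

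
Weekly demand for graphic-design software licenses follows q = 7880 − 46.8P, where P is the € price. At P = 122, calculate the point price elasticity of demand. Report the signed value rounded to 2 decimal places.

dq/dP = −46.8. At P = 122, q = 7880 − 46.8(122) = 2170.4.
Ed = (dq/dP)·(P/q) = −46.8 × (122/2170.4) = -2.6306…

-2.63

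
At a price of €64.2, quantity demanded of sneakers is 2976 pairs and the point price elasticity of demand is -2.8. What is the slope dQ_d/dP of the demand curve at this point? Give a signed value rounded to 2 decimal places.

-129.79

Ed = (dQ_d/dP)·(P/Q_d) ⇒ dQ_d/dP = Ed·Q_d/P = (-2.8)·2976/64.2 = -129.7943…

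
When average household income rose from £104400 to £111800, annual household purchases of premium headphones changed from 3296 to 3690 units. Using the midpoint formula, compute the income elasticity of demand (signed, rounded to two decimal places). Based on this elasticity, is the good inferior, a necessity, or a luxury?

1.65; luxury

%ΔQ = (3690 − 3296)/[( 3296 + 3690)/2] = 394/3493 = 0.112797…
%ΔIncome = (111800 − 104400)/[( 104400 + 111800)/2] = 7400/108100 = 0.068455…
E_income = (394/3493) / (7400/108100) = 1.6477…
E_income > 1 ⇒ normal good, luxury.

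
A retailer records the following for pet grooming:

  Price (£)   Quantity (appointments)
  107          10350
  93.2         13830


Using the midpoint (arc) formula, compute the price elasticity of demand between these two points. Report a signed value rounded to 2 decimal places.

-2.09

%ΔQ = (13830 − 10350) / [(10350 + 13830)/2] = 3480/12090 = 0.287841…
%ΔP = (93.2 − 107) / [(107 + 93.2)/2] = -13.8/100.1 = -0.137862…
Arc Ed = %ΔQ / %ΔP = (3480/12090) / (-13.8/100.1) = -2.0878…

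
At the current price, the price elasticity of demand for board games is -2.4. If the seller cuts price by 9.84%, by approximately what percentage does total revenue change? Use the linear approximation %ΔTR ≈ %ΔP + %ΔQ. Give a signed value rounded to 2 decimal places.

%ΔQ ≈ Ed × %ΔP = (-2.4) × (-9.84%) = +23.6160%
%ΔTR ≈ %ΔP + %ΔQ = (-9.84%) + (+23.6160%) = +13.7760%

+13.78%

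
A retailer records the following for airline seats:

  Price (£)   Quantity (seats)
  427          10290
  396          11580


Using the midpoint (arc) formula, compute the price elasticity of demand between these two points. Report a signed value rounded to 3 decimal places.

%ΔQ = (11580 − 10290) / [(10290 + 11580)/2] = 1290/10935 = 0.117969…
%ΔP = (396 − 427) / [(427 + 396)/2] = -31/411.5 = -0.075334…
Arc Ed = %ΔQ / %ΔP = (1290/10935) / (-31/411.5) = -1.56595…

-1.566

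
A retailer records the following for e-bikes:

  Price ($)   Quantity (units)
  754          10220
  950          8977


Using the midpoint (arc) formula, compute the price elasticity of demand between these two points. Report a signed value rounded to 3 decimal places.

-0.563

%ΔQ = (8977 − 10220) / [(10220 + 8977)/2] = -1243/9598.5 = -0.129499…
%ΔP = (950 − 754) / [(754 + 950)/2] = 196/852 = 0.230046…
Arc Ed = %ΔQ / %ΔP = (-1243/9598.5) / (196/852) = -0.56292…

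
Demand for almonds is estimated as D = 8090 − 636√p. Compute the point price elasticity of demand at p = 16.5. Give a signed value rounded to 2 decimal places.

dD/dp = −636/(2√p) = -78.2862. At p = 16.5, D = 5506.56.
Ed = (dD/dp)·(p/D) = (-78.2862) × (16.5/5506.56) = -0.2345…

-0.23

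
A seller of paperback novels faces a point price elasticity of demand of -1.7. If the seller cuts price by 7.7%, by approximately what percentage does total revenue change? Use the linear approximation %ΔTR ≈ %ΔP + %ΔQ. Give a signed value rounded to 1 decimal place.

+5.4%

%ΔQ ≈ Ed × %ΔP = (-1.7) × (-7.7%) = +13.0900%
%ΔTR ≈ %ΔP + %ΔQ = (-7.7%) + (+13.0900%) = +5.3900%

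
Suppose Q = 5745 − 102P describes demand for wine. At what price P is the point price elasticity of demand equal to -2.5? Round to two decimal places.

40.23

Ed = −102P/(5745 − 102P). Set this equal to -2.5:
102P = 2.5·(5745 − 102P) ⇒ 102P(1 + 2.5) = 2.5·5745
P = 2.5·5745 / (102·3.5) = 40.2310…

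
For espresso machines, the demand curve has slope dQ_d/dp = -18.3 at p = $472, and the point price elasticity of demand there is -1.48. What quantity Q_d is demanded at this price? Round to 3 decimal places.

Ed = (dQ_d/dp)·(p/Q_d) ⇒ Q_d = (dQ_d/dp)·p/Ed = (-18.3)·472/(-1.48) = 5836.21621…

5836.216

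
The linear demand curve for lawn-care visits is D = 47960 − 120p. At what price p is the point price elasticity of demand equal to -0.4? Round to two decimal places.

Ed = −120p/(47960 − 120p). Set this equal to -0.4:
120p = 0.4·(47960 − 120p) ⇒ 120p(1 + 0.4) = 0.4·47960
p = 0.4·47960 / (120·1.4) = 114.1904…

114.19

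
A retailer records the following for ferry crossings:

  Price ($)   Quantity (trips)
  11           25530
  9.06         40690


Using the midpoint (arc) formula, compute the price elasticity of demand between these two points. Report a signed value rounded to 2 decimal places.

%ΔQ = (40690 − 25530) / [(25530 + 40690)/2] = 15160/33110 = 0.457867…
%ΔP = (9.06 − 11) / [(11 + 9.06)/2] = -1.94/10.03 = -0.193419…
Arc Ed = %ΔQ / %ΔP = (15160/33110) / (-1.94/10.03) = -2.3672…

-2.37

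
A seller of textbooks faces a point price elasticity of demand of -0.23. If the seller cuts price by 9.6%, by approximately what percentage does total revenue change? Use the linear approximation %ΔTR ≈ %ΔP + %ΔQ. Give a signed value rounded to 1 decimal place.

-7.4%

%ΔQ ≈ Ed × %ΔP = (-0.23) × (-9.6%) = +2.2080%
%ΔTR ≈ %ΔP + %ΔQ = (-9.6%) + (+2.2080%) = -7.3920%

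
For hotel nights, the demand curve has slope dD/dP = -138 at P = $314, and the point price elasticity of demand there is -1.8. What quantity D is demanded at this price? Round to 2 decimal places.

Ed = (dD/dP)·(P/D) ⇒ D = (dD/dP)·P/Ed = (-138)·314/(-1.8) = 24073.3333…

24073.33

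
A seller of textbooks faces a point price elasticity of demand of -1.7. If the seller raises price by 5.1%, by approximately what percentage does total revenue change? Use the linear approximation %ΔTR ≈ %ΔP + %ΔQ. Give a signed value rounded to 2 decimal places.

%ΔQ ≈ Ed × %ΔP = (-1.7) × (+5.1%) = -8.6700%
%ΔTR ≈ %ΔP + %ΔQ = (+5.1%) + (-8.6700%) = -3.5700%

-3.57%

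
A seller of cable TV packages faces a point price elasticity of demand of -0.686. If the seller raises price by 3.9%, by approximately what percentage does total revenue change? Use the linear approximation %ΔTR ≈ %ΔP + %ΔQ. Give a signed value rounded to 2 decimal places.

%ΔQ ≈ Ed × %ΔP = (-0.686) × (+3.9%) = -2.6754%
%ΔTR ≈ %ΔP + %ΔQ = (+3.9%) + (-2.6754%) = +1.2246%

+1.22%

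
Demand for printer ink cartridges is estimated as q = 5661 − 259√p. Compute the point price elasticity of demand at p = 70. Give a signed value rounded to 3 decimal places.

-0.310

dq/dp = −259/(2√p) = -15.4782. At p = 70, q = 3494.05.
Ed = (dq/dp)·(p/q) = (-15.4782) × (70/3494.05) = -0.31009…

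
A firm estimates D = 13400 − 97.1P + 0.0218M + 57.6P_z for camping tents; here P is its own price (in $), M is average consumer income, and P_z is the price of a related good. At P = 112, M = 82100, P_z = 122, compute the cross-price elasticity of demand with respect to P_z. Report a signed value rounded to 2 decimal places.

0.62

At the given values, D = 13400 − 97.1(112) + 0.0218(82100) + 57.6(122) = 11341.78.
∂D/∂P_z = 57.6.
E = (57.6) × (122/11341.78) = 0.6195…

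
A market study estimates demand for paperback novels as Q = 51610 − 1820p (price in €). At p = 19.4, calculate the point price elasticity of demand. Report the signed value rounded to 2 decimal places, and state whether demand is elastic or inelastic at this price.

dQ/dp = −1820. At p = 19.4, Q = 51610 − 1820(19.4) = 16302.
Ed = (dQ/dp)·(p/Q) = −1820 × (19.4/16302) = -2.1658…
|Ed| = 2.17 > 1, so demand is elastic.

-2.17; elastic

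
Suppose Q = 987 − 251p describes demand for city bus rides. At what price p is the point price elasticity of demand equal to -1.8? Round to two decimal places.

Ed = −251p/(987 − 251p). Set this equal to -1.8:
251p = 1.8·(987 − 251p) ⇒ 251p(1 + 1.8) = 1.8·987
p = 1.8·987 / (251·2.8) = 2.5278…

2.53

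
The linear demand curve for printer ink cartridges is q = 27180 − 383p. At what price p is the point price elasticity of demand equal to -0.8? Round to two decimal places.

31.54

Ed = −383p/(27180 − 383p). Set this equal to -0.8:
383p = 0.8·(27180 − 383p) ⇒ 383p(1 + 0.8) = 0.8·27180
p = 0.8·27180 / (383·1.8) = 31.5404…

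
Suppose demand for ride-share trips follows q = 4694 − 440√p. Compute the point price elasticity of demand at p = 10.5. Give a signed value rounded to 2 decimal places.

-0.22

dq/dp = −440/(2√p) = -67.8935. At p = 10.5, q = 3268.24.
Ed = (dq/dp)·(p/q) = (-67.8935) × (10.5/3268.24) = -0.2181…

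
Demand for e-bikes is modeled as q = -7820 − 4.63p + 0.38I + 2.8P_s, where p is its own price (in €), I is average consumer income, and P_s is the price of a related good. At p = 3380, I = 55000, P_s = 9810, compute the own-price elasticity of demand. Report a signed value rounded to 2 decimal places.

-0.63

At the given values, q = -7820 − 4.63(3380) + 0.38(55000) + 2.8(9810) = 24898.6.
∂q/∂p = −4.63.
E = (-4.63) × (3380/24898.6) = -0.6285…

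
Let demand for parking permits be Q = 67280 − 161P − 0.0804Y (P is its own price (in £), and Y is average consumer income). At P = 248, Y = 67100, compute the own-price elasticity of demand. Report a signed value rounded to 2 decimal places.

At the given values, Q = 67280 − 161(248) − 0.0804(67100) = 21957.16.
∂Q/∂P = −161.
E = (-161) × (248/21957.16) = -1.8184…

-1.82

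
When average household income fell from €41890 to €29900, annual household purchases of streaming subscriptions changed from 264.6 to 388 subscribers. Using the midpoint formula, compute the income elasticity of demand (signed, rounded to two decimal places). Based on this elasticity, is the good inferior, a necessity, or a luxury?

-1.13; inferior

%ΔQ = (388 − 264.6)/[( 264.6 + 388)/2] = 123.4/326.3 = 0.378179…
%ΔIncome = (29900 − 41890)/[( 41890 + 29900)/2] = -11990/35895 = -0.334029…
E_income = (123.4/326.3) / (-11990/35895) = -1.1321…
E_income < 0 ⇒ inferior good.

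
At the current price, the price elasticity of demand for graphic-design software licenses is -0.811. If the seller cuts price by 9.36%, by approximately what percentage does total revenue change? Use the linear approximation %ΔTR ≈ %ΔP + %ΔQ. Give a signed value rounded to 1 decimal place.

%ΔQ ≈ Ed × %ΔP = (-0.811) × (-9.36%) = +7.5910%
%ΔTR ≈ %ΔP + %ΔQ = (-9.36%) + (+7.5910%) = -1.7690%

-1.8%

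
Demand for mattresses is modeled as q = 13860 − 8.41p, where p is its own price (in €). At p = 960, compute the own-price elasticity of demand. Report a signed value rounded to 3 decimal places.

At the given values, q = 13860 − 8.41(960) = 5786.4.
∂q/∂p = −8.41.
E = (-8.41) × (960/5786.4) = -1.39527…

-1.395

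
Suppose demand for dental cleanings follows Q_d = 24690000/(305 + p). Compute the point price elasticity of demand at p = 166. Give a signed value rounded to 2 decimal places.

-0.35

dQ_d/dp = −24690000/(305 + p)² = -111.296. At p = 166, Q_d = 52420.4.
Ed = (dQ_d/dp)·(p/Q_d) = (-111.296) × (166/52420.4) = -0.3524…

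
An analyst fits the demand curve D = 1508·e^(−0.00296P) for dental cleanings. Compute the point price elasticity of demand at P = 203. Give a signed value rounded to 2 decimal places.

-0.60

dD/dP = −0.00296·D = -2.44756. At P = 203, D = 826.88.
Ed = (dD/dP)·(P/D) = (-2.44756) × (203/826.88) = -0.6008…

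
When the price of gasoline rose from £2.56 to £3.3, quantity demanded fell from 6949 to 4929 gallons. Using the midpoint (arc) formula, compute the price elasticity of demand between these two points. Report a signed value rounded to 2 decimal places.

%ΔQ = (4929 − 6949) / [(6949 + 4929)/2] = -2020/5939 = -0.340124…
%ΔP = (3.3 − 2.56) / [(2.56 + 3.3)/2] = 0.74/2.93 = 0.252559…
Arc Ed = %ΔQ / %ΔP = (-2020/5939) / (0.74/2.93) = -1.3467…

-1.35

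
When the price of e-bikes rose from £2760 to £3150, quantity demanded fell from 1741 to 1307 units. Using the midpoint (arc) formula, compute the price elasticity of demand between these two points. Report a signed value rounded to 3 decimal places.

%ΔQ = (1307 − 1741) / [(1741 + 1307)/2] = -434/1524 = -0.284776…
%ΔP = (3150 − 2760) / [(2760 + 3150)/2] = 390/2955 = 0.131979…
Arc Ed = %ΔQ / %ΔP = (-434/1524) / (390/2955) = -2.15773…

-2.158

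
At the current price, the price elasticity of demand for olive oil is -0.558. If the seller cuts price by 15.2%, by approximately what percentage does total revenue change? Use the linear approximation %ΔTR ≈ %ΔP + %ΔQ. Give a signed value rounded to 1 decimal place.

%ΔQ ≈ Ed × %ΔP = (-0.558) × (-15.2%) = +8.4816%
%ΔTR ≈ %ΔP + %ΔQ = (-15.2%) + (+8.4816%) = -6.7184%

-6.7%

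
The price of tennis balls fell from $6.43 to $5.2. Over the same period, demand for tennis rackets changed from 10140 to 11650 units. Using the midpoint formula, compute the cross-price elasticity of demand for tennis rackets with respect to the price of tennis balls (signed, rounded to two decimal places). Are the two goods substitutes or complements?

%ΔQ_{tennis rackets} = (11650 − 10140)/avg = 1510/10895 = 0.138595…
%ΔP_{tennis balls} = (5.2 − 6.43)/avg = -1.23/5.815 = -0.211521…
E_cross = (1510/10895) / (-1.23/5.815) = -0.6552…
E_cross < 0 ⇒ the goods are complements.

-0.66; complements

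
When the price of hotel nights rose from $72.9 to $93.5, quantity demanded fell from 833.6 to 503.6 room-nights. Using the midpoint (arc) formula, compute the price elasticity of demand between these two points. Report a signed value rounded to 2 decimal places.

%ΔQ = (503.6 − 833.6) / [(833.6 + 503.6)/2] = -330/668.6 = -0.493568…
%ΔP = (93.5 − 72.9) / [(72.9 + 93.5)/2] = 20.6/83.2 = 0.247596…
Arc Ed = %ΔQ / %ΔP = (-330/668.6) / (20.6/83.2) = -1.9934…

-1.99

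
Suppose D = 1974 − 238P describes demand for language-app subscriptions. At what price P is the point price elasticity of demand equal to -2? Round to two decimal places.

5.53

Ed = −238P/(1974 − 238P). Set this equal to -2:
238P = 2·(1974 − 238P) ⇒ 238P(1 + 2) = 2·1974
P = 2·1974 / (238·3) = 5.5294…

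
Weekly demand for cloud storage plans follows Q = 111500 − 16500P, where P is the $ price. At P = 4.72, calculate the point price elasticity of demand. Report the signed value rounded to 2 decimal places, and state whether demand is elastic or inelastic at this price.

dQ/dP = −16500. At P = 4.72, Q = 111500 − 16500(4.72) = 33620.
Ed = (dQ/dP)·(P/Q) = −16500 × (4.72/33620) = -2.3164…
|Ed| = 2.32 > 1, so demand is elastic.

-2.32; elastic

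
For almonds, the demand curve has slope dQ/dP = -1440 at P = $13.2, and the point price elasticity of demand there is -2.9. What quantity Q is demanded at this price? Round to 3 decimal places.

6554.483

Ed = (dQ/dP)·(P/Q) ⇒ Q = (dQ/dP)·P/Ed = (-1440)·13.2/(-2.9) = 6554.48275…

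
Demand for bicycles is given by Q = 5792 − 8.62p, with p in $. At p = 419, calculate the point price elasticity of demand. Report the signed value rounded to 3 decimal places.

dQ/dp = −8.62. At p = 419, Q = 5792 − 8.62(419) = 2180.22.
Ed = (dQ/dp)·(p/Q) = −8.62 × (419/2180.22) = -1.65661…

-1.657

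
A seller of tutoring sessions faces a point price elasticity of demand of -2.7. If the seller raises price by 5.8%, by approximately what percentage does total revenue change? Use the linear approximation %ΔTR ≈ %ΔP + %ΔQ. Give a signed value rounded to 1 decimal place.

-9.9%

%ΔQ ≈ Ed × %ΔP = (-2.7) × (+5.8%) = -15.6600%
%ΔTR ≈ %ΔP + %ΔQ = (+5.8%) + (-15.6600%) = -9.8600%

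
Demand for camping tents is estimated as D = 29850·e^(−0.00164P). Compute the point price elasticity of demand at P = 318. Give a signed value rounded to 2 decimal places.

-0.52

dD/dP = −0.00164·D = -29.06. At P = 318, D = 17719.5.
Ed = (dD/dP)·(P/D) = (-29.06) × (318/17719.5) = -0.5215…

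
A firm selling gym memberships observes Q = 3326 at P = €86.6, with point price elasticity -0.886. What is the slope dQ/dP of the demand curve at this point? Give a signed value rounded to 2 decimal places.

-34.03

Ed = (dQ/dP)·(P/Q) ⇒ dQ/dP = Ed·Q/P = (-0.886)·3326/86.6 = -34.0281…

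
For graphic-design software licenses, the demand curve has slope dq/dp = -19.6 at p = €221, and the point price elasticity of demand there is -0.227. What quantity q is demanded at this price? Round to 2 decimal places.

Ed = (dq/dp)·(p/q) ⇒ q = (dq/dp)·p/Ed = (-19.6)·221/(-0.227) = 19081.9383…

19081.94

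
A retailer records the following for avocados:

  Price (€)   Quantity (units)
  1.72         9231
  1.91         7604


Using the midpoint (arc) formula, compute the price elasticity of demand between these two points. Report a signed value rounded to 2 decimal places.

-1.85

%ΔQ = (7604 − 9231) / [(9231 + 7604)/2] = -1627/8417.5 = -0.193287…
%ΔP = (1.91 − 1.72) / [(1.72 + 1.91)/2] = 0.19/1.815 = 0.104683…
Arc Ed = %ΔQ / %ΔP = (-1627/8417.5) / (0.19/1.815) = -1.8464…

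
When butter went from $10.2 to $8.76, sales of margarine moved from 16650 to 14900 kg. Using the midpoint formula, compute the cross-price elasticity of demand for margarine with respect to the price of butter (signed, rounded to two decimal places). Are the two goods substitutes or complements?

%ΔQ_{margarine} = (14900 − 16650)/avg = -1750/15775 = -0.110935…
%ΔP_{butter} = (8.76 − 10.2)/avg = -1.44/9.48 = -0.151898…
E_cross = (-1750/15775) / (-1.44/9.48) = 0.7303…
E_cross > 0 ⇒ the goods are substitutes.

0.73; substitutes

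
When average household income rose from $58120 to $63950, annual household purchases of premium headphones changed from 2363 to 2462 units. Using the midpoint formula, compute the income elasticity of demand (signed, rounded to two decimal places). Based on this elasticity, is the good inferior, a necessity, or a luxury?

%ΔQ = (2462 − 2363)/[( 2363 + 2462)/2] = 99/2412.5 = 0.041036…
%ΔIncome = (63950 − 58120)/[( 58120 + 63950)/2] = 5830/61035 = 0.095518…
E_income = (99/2412.5) / (5830/61035) = 0.4296…
0 < E_income < 1 ⇒ normal good, necessity.

0.43; necessity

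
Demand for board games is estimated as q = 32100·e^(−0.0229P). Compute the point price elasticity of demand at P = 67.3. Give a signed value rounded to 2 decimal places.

-1.54

dq/dP = −0.0229·q = -157.405. At P = 67.3, q = 6873.59.
Ed = (dq/dP)·(P/q) = (-157.405) × (67.3/6873.59) = -1.5411…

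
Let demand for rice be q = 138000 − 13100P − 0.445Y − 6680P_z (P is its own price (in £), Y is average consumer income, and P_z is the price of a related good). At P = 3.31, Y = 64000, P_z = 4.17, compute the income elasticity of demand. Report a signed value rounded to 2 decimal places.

-0.74

At the given values, q = 138000 − 13100(3.31) − 0.445(64000) − 6680(4.17) = 38303.4.
∂q/∂Y = -0.445.
E = (-0.445) × (64000/38303.4) = -0.7435…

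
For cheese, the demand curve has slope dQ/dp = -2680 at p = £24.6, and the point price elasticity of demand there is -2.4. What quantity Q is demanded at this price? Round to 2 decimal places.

27470.00

Ed = (dQ/dp)·(p/Q) ⇒ Q = (dQ/dp)·p/Ed = (-2680)·24.6/(-2.4) = 27470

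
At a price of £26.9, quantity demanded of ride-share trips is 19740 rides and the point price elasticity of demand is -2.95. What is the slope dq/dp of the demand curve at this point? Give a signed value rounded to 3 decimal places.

Ed = (dq/dp)·(p/q) ⇒ dq/dp = Ed·q/p = (-2.95)·19740/26.9 = -2164.79553…

-2164.796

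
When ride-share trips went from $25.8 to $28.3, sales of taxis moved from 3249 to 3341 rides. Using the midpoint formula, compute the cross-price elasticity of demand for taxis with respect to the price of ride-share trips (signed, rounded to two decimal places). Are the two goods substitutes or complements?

%ΔQ_{taxis} = (3341 − 3249)/avg = 92/3295 = 0.027921…
%ΔP_{ride-share trips} = (28.3 − 25.8)/avg = 2.5/27.05 = 0.092421…
E_cross = (92/3295) / (2.5/27.05) = 0.3021…
E_cross > 0 ⇒ the goods are substitutes.

0.30; substitutes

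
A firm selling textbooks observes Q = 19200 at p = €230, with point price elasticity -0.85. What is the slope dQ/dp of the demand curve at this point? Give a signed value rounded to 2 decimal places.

Ed = (dQ/dp)·(p/Q) ⇒ dQ/dp = Ed·Q/p = (-0.85)·19200/230 = -70.9565…

-70.96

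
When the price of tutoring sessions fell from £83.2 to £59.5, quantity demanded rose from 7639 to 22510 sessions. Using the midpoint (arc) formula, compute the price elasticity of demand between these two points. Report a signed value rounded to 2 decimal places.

-2.97

%ΔQ = (22510 − 7639) / [(7639 + 22510)/2] = 14871/15074.5 = 0.986500…
%ΔP = (59.5 − 83.2) / [(83.2 + 59.5)/2] = -23.7/71.35 = -0.332165…
Arc Ed = %ΔQ / %ΔP = (14871/15074.5) / (-23.7/71.35) = -2.9699…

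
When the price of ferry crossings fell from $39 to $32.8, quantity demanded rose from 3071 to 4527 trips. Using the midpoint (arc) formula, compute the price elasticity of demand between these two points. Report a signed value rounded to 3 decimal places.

%ΔQ = (4527 − 3071) / [(3071 + 4527)/2] = 1456/3799 = 0.383258…
%ΔP = (32.8 − 39) / [(39 + 32.8)/2] = -6.2/35.9 = -0.172701…
Arc Ed = %ΔQ / %ΔP = (1456/3799) / (-6.2/35.9) = -2.21919…

-2.219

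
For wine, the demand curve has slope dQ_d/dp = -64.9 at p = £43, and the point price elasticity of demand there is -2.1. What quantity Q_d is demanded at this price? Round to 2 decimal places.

1328.90

Ed = (dQ_d/dp)·(p/Q_d) ⇒ Q_d = (dQ_d/dp)·p/Ed = (-64.9)·43/(-2.1) = 1328.9047…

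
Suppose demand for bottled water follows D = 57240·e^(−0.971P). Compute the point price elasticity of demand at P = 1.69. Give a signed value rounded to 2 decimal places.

dD/dP = −0.971·D = -10770.8. At P = 1.69, D = 11092.4.
Ed = (dD/dP)·(P/D) = (-10770.8) × (1.69/11092.4) = -1.6409…

-1.64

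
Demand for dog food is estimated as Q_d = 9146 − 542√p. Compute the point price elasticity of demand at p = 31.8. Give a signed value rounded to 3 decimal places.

-0.251

dQ_d/dp = −542/(2√p) = -48.0569. At p = 31.8, Q_d = 6089.58.
Ed = (dQ_d/dp)·(p/Q_d) = (-48.0569) × (31.8/6089.58) = -0.25095…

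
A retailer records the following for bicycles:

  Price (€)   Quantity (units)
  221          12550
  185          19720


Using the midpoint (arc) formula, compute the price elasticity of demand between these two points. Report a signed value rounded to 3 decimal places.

-2.506

%ΔQ = (19720 − 12550) / [(12550 + 19720)/2] = 7170/16135 = 0.444375…
%ΔP = (185 − 221) / [(221 + 185)/2] = -36/203 = -0.177339…
Arc Ed = %ΔQ / %ΔP = (7170/16135) / (-36/203) = -2.50578…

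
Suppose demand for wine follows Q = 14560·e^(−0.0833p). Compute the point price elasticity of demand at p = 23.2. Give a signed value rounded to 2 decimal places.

-1.93

dQ/dp = −0.0833·Q = -175.593. At p = 23.2, Q = 2107.95.
Ed = (dQ/dp)·(p/Q) = (-175.593) × (23.2/2107.95) = -1.9325…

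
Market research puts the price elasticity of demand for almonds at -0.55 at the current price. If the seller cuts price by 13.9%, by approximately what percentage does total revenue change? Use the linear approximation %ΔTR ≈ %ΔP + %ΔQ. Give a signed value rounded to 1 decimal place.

-6.3%

%ΔQ ≈ Ed × %ΔP = (-0.55) × (-13.9%) = +7.6450%
%ΔTR ≈ %ΔP + %ΔQ = (-13.9%) + (+7.6450%) = -6.2550%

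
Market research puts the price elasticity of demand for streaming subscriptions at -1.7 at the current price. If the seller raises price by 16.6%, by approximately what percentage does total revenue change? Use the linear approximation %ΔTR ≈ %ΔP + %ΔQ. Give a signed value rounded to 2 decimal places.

-11.62%

%ΔQ ≈ Ed × %ΔP = (-1.7) × (+16.6%) = -28.2200%
%ΔTR ≈ %ΔP + %ΔQ = (+16.6%) + (-28.2200%) = -11.6200%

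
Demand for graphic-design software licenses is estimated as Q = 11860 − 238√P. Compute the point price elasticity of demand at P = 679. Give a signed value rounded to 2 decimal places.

dQ/dP = −238/(2√P) = -4.5668. At P = 679, Q = 5658.28.
Ed = (dQ/dP)·(P/Q) = (-4.5668) × (679/5658.28) = -0.5480…

-0.55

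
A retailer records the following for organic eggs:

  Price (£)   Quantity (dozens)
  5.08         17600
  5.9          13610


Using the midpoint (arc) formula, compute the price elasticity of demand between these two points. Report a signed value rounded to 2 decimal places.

%ΔQ = (13610 − 17600) / [(17600 + 13610)/2] = -3990/15605 = -0.255687…
%ΔP = (5.9 − 5.08) / [(5.08 + 5.9)/2] = 0.82/5.49 = 0.149362…
Arc Ed = %ΔQ / %ΔP = (-3990/15605) / (0.82/5.49) = -1.7118…

-1.71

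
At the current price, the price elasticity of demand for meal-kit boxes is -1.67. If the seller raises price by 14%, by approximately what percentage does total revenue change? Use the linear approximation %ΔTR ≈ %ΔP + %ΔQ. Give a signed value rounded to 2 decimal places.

%ΔQ ≈ Ed × %ΔP = (-1.67) × (+14%) = -23.3800%
%ΔTR ≈ %ΔP + %ΔQ = (+14%) + (-23.3800%) = -9.3800%

-9.38%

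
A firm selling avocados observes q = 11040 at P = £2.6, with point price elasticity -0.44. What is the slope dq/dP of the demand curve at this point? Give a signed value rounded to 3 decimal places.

-1868.308

Ed = (dq/dP)·(P/q) ⇒ dq/dP = Ed·q/P = (-0.44)·11040/2.6 = -1868.30769…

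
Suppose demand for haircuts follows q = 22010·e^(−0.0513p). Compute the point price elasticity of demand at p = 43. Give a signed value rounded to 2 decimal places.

dq/dp = −0.0513·q = -124.373. At p = 43, q = 2424.43.
Ed = (dq/dp)·(p/q) = (-124.373) × (43/2424.43) = -2.2059

-2.21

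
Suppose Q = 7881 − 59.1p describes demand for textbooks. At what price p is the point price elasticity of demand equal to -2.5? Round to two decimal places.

Ed = −59.1p/(7881 − 59.1p). Set this equal to -2.5:
59.1p = 2.5·(7881 − 59.1p) ⇒ 59.1p(1 + 2.5) = 2.5·7881
p = 2.5·7881 / (59.1·3.5) = 95.2501…

95.25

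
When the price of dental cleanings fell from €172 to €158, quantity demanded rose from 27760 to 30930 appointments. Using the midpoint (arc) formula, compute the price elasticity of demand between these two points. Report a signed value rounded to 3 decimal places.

%ΔQ = (30930 − 27760) / [(27760 + 30930)/2] = 3170/29345 = 0.108025…
%ΔP = (158 − 172) / [(172 + 158)/2] = -14/165 = -0.084848…
Arc Ed = %ΔQ / %ΔP = (3170/29345) / (-14/165) = -1.27315…

-1.273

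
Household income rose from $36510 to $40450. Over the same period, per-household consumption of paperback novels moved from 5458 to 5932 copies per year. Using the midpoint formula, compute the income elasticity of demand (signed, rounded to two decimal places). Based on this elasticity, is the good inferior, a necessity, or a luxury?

0.81; necessity

%ΔQ = (5932 − 5458)/[( 5458 + 5932)/2] = 474/5695 = 0.083230…
%ΔIncome = (40450 − 36510)/[( 36510 + 40450)/2] = 3940/38480 = 0.102390…
E_income = (474/5695) / (3940/38480) = 0.8128…
0 < E_income < 1 ⇒ normal good, necessity.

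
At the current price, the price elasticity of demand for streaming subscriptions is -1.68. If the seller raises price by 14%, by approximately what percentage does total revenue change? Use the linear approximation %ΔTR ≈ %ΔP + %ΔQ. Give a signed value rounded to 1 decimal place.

-9.5%

%ΔQ ≈ Ed × %ΔP = (-1.68) × (+14%) = -23.5200%
%ΔTR ≈ %ΔP + %ΔQ = (+14%) + (-23.5200%) = -9.5200%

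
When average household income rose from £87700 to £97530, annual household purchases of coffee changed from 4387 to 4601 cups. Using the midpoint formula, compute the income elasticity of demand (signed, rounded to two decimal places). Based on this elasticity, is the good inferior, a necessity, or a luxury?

%ΔQ = (4601 − 4387)/[( 4387 + 4601)/2] = 214/4494 = 0.047619…
%ΔIncome = (97530 − 87700)/[( 87700 + 97530)/2] = 9830/92615 = 0.106138…
E_income = (214/4494) / (9830/92615) = 0.4486…
0 < E_income < 1 ⇒ normal good, necessity.

0.45; necessity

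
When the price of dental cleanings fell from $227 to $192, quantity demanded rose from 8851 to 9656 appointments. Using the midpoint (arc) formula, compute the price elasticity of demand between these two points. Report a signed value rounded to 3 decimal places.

-0.521

%ΔQ = (9656 − 8851) / [(8851 + 9656)/2] = 805/9253.5 = 0.086994…
%ΔP = (192 − 227) / [(227 + 192)/2] = -35/209.5 = -0.167064…
Arc Ed = %ΔQ / %ΔP = (805/9253.5) / (-35/209.5) = -0.52072…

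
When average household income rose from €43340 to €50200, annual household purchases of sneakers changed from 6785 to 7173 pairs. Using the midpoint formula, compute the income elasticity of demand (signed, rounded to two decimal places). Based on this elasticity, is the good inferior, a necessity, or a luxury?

%ΔQ = (7173 − 6785)/[( 6785 + 7173)/2] = 388/6979 = 0.055595…
%ΔIncome = (50200 − 43340)/[( 43340 + 50200)/2] = 6860/46770 = 0.146675…
E_income = (388/6979) / (6860/46770) = 0.3790…
0 < E_income < 1 ⇒ normal good, necessity.

0.38; necessity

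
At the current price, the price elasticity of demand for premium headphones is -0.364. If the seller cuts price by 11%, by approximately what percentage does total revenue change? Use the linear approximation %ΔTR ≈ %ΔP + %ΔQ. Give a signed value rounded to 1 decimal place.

-7.0%

%ΔQ ≈ Ed × %ΔP = (-0.364) × (-11%) = +4.0040%
%ΔTR ≈ %ΔP + %ΔQ = (-11%) + (+4.0040%) = -6.9960%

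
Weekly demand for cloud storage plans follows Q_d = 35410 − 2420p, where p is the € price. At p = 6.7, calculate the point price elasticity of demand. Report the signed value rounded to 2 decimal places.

dQ_d/dp = −2420. At p = 6.7, Q_d = 35410 − 2420(6.7) = 19196.
Ed = (dQ_d/dp)·(p/Q_d) = −2420 × (6.7/19196) = -0.8446…

-0.84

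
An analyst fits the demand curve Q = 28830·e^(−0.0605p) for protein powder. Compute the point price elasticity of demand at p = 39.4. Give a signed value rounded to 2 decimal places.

-2.38

dQ/dp = −0.0605·Q = -160.832. At p = 39.4, Q = 2658.38.
Ed = (dQ/dp)·(p/Q) = (-160.832) × (39.4/2658.38) = -2.3837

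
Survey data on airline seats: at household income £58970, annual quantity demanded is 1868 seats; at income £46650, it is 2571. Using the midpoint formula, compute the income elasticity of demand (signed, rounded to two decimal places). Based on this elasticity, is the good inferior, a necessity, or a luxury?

-1.36; inferior

%ΔQ = (2571 − 1868)/[( 1868 + 2571)/2] = 703/2219.5 = 0.316738…
%ΔIncome = (46650 − 58970)/[( 58970 + 46650)/2] = -12320/52810 = -0.233289…
E_income = (703/2219.5) / (-12320/52810) = -1.3577…
E_income < 0 ⇒ inferior good.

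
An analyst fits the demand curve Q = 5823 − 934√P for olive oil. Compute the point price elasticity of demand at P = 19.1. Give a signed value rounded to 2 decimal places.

-1.17

dQ/dP = −934/(2√P) = -106.856. At P = 19.1, Q = 1741.09.
Ed = (dQ/dP)·(P/Q) = (-106.856) × (19.1/1741.09) = -1.1722…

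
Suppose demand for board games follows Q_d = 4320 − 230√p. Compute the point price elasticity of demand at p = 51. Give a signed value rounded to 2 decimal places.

dQ_d/dp = −230/(2√p) = -16.1032. At p = 51, Q_d = 2677.47.
Ed = (dQ_d/dp)·(p/Q_d) = (-16.1032) × (51/2677.47) = -0.3067…

-0.31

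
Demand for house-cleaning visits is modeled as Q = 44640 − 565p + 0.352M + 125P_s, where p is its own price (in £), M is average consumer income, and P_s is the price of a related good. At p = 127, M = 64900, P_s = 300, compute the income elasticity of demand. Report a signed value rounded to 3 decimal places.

At the given values, Q = 44640 − 565(127) + 0.352(64900) + 125(300) = 33229.8.
∂Q/∂M = 0.352.
E = (0.352) × (64900/33229.8) = 0.68747…

0.687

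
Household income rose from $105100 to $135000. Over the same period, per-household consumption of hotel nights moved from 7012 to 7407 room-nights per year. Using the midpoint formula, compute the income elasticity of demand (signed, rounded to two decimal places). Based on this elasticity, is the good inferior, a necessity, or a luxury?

0.22; necessity

%ΔQ = (7407 − 7012)/[( 7012 + 7407)/2] = 395/7209.5 = 0.054788…
%ΔIncome = (135000 − 105100)/[( 105100 + 135000)/2] = 29900/120050 = 0.249062…
E_income = (395/7209.5) / (29900/120050) = 0.2199…
0 < E_income < 1 ⇒ normal good, necessity.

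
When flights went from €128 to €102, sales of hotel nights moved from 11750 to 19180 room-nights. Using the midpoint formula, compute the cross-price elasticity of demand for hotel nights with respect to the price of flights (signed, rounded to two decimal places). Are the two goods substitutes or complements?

%ΔQ_{hotel nights} = (19180 − 11750)/avg = 7430/15465 = 0.480439…
%ΔP_{flights} = (102 − 128)/avg = -26/115 = -0.226086…
E_cross = (7430/15465) / (-26/115) = -2.1250…
E_cross < 0 ⇒ the goods are complements.

-2.13; complements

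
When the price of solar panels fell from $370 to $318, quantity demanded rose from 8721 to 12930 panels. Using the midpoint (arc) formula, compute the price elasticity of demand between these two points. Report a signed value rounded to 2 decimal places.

%ΔQ = (12930 − 8721) / [(8721 + 12930)/2] = 4209/10825.5 = 0.388804…
%ΔP = (318 − 370) / [(370 + 318)/2] = -52/344 = -0.151162…
Arc Ed = %ΔQ / %ΔP = (4209/10825.5) / (-52/344) = -2.5720…

-2.57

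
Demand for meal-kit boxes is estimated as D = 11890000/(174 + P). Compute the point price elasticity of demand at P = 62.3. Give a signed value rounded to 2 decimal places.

dD/dP = −11890000/(174 + P)² = -212.939. At P = 62.3, D = 50317.4.
Ed = (dD/dP)·(P/D) = (-212.939) × (62.3/50317.4) = -0.2636…

-0.26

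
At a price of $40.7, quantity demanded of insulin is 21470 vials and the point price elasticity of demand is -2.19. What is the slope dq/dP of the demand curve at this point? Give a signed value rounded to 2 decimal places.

Ed = (dq/dP)·(P/q) ⇒ dq/dP = Ed·q/P = (-2.19)·21470/40.7 = -1155.2653…

-1155.27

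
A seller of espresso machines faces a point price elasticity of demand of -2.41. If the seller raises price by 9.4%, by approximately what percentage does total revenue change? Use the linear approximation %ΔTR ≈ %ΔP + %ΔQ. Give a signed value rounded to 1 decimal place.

-13.3%

%ΔQ ≈ Ed × %ΔP = (-2.41) × (+9.4%) = -22.6540%
%ΔTR ≈ %ΔP + %ΔQ = (+9.4%) + (-22.6540%) = -13.2540%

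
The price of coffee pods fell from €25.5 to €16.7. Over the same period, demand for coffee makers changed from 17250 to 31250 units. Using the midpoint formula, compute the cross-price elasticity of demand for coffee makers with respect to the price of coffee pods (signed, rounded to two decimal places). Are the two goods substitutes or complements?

-1.38; complements

%ΔQ_{coffee makers} = (31250 − 17250)/avg = 14000/24250 = 0.577319…
%ΔP_{coffee pods} = (16.7 − 25.5)/avg = -8.8/21.1 = -0.417061…
E_cross = (14000/24250) / (-8.8/21.1) = -1.3842…
E_cross < 0 ⇒ the goods are complements.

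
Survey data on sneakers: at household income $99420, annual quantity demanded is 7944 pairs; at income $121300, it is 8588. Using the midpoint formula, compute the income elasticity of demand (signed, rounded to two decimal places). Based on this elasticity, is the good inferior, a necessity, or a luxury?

0.39; necessity

%ΔQ = (8588 − 7944)/[( 7944 + 8588)/2] = 644/8266 = 0.077909…
%ΔIncome = (121300 − 99420)/[( 99420 + 121300)/2] = 21880/110360 = 0.198260…
E_income = (644/8266) / (21880/110360) = 0.3929…
0 < E_income < 1 ⇒ normal good, necessity.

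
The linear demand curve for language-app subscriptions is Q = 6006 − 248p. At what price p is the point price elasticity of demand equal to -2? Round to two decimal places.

16.15

Ed = −248p/(6006 − 248p). Set this equal to -2:
248p = 2·(6006 − 248p) ⇒ 248p(1 + 2) = 2·6006
p = 2·6006 / (248·3) = 16.1451…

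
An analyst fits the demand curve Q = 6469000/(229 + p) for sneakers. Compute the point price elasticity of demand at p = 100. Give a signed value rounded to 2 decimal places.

dQ/dp = −6469000/(229 + p)² = -59.7648. At p = 100, Q = 19662.6.
Ed = (dQ/dp)·(p/Q) = (-59.7648) × (100/19662.6) = -0.3039…

-0.30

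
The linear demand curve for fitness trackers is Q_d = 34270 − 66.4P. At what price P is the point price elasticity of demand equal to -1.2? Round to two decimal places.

281.52

Ed = −66.4P/(34270 − 66.4P). Set this equal to -1.2:
66.4P = 1.2·(34270 − 66.4P) ⇒ 66.4P(1 + 1.2) = 1.2·34270
P = 1.2·34270 / (66.4·2.2) = 281.5169…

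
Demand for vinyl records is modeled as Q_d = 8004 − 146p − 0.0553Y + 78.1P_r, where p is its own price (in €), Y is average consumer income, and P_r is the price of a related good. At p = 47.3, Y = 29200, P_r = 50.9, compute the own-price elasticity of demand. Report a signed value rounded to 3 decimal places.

-1.997

At the given values, Q_d = 8004 − 146(47.3) − 0.0553(29200) + 78.1(50.9) = 3458.73.
∂Q_d/∂p = −146.
E = (-146) × (47.3/3458.73) = -1.99662…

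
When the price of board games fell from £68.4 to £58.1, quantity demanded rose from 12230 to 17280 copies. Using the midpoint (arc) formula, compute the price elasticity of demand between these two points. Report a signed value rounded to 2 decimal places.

-2.10

%ΔQ = (17280 − 12230) / [(12230 + 17280)/2] = 5050/14755 = 0.342256…
%ΔP = (58.1 − 68.4) / [(68.4 + 58.1)/2] = -10.3/63.25 = -0.162845…
Arc Ed = %ΔQ / %ΔP = (5050/14755) / (-10.3/63.25) = -2.1017…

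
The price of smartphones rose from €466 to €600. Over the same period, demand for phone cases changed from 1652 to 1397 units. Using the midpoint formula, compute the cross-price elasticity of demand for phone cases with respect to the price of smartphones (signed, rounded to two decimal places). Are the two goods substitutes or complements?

%ΔQ_{phone cases} = (1397 − 1652)/avg = -255/1524.5 = -0.167267…
%ΔP_{smartphones} = (600 − 466)/avg = 134/533 = 0.251407…
E_cross = (-255/1524.5) / (134/533) = -0.6653…
E_cross < 0 ⇒ the goods are complements.

-0.67; complements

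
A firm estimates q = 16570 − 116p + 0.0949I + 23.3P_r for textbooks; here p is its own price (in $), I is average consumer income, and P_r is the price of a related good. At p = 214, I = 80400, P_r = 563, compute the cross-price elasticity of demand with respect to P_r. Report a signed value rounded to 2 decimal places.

At the given values, q = 16570 − 116(214) + 0.0949(80400) + 23.3(563) = 12493.86.
∂q/∂P_r = 23.3.
E = (23.3) × (563/12493.86) = 1.0499…

1.05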